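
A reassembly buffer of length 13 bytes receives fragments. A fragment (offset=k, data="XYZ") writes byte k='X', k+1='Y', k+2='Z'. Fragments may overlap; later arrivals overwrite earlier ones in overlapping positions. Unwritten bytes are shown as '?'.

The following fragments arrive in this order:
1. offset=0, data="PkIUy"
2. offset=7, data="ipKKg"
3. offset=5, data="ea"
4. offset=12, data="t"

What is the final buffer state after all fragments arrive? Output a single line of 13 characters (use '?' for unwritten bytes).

Answer: PkIUyeaipKKgt

Derivation:
Fragment 1: offset=0 data="PkIUy" -> buffer=PkIUy????????
Fragment 2: offset=7 data="ipKKg" -> buffer=PkIUy??ipKKg?
Fragment 3: offset=5 data="ea" -> buffer=PkIUyeaipKKg?
Fragment 4: offset=12 data="t" -> buffer=PkIUyeaipKKgt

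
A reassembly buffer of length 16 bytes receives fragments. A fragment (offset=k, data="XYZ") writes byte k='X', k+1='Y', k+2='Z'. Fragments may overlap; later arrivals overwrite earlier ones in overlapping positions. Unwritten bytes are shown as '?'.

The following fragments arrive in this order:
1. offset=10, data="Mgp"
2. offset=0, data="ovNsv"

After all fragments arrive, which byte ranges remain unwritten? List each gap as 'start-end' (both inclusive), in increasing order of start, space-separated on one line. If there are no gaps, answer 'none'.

Fragment 1: offset=10 len=3
Fragment 2: offset=0 len=5
Gaps: 5-9 13-15

Answer: 5-9 13-15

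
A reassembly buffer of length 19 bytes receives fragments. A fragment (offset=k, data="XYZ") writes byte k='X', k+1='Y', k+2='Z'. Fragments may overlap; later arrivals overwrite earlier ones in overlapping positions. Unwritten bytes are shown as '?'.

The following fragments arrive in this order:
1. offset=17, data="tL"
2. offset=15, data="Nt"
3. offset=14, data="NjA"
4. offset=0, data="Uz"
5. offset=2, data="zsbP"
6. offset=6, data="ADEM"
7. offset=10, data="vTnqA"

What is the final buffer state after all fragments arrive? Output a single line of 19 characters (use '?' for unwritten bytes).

Fragment 1: offset=17 data="tL" -> buffer=?????????????????tL
Fragment 2: offset=15 data="Nt" -> buffer=???????????????NttL
Fragment 3: offset=14 data="NjA" -> buffer=??????????????NjAtL
Fragment 4: offset=0 data="Uz" -> buffer=Uz????????????NjAtL
Fragment 5: offset=2 data="zsbP" -> buffer=UzzsbP????????NjAtL
Fragment 6: offset=6 data="ADEM" -> buffer=UzzsbPADEM????NjAtL
Fragment 7: offset=10 data="vTnqA" -> buffer=UzzsbPADEMvTnqAjAtL

Answer: UzzsbPADEMvTnqAjAtL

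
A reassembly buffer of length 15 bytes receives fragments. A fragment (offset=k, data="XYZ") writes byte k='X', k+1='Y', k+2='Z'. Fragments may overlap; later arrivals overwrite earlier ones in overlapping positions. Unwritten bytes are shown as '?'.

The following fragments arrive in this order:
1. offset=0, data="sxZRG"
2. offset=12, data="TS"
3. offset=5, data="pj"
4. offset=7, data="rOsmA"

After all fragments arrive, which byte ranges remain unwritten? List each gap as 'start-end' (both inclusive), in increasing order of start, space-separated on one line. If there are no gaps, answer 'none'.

Answer: 14-14

Derivation:
Fragment 1: offset=0 len=5
Fragment 2: offset=12 len=2
Fragment 3: offset=5 len=2
Fragment 4: offset=7 len=5
Gaps: 14-14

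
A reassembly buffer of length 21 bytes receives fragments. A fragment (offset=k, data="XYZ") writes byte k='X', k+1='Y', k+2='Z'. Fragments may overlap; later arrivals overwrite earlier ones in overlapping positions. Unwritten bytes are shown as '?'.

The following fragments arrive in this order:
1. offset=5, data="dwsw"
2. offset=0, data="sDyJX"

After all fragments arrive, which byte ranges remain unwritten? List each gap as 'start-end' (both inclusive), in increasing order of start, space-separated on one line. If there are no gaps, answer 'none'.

Fragment 1: offset=5 len=4
Fragment 2: offset=0 len=5
Gaps: 9-20

Answer: 9-20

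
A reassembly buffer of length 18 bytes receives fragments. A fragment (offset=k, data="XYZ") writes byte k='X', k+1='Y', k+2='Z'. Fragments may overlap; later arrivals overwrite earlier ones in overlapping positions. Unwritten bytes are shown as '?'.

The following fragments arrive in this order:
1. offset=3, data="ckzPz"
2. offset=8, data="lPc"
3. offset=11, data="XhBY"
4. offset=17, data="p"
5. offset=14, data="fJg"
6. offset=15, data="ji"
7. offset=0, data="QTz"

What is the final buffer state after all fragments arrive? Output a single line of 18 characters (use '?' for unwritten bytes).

Fragment 1: offset=3 data="ckzPz" -> buffer=???ckzPz??????????
Fragment 2: offset=8 data="lPc" -> buffer=???ckzPzlPc???????
Fragment 3: offset=11 data="XhBY" -> buffer=???ckzPzlPcXhBY???
Fragment 4: offset=17 data="p" -> buffer=???ckzPzlPcXhBY??p
Fragment 5: offset=14 data="fJg" -> buffer=???ckzPzlPcXhBfJgp
Fragment 6: offset=15 data="ji" -> buffer=???ckzPzlPcXhBfjip
Fragment 7: offset=0 data="QTz" -> buffer=QTzckzPzlPcXhBfjip

Answer: QTzckzPzlPcXhBfjip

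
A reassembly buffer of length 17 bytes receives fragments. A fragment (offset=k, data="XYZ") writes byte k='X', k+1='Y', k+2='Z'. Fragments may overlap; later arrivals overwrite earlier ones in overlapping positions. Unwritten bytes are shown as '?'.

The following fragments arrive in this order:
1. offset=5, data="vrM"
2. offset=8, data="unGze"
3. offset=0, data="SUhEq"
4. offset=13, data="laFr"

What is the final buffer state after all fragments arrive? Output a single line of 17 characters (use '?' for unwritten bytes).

Answer: SUhEqvrMunGzelaFr

Derivation:
Fragment 1: offset=5 data="vrM" -> buffer=?????vrM?????????
Fragment 2: offset=8 data="unGze" -> buffer=?????vrMunGze????
Fragment 3: offset=0 data="SUhEq" -> buffer=SUhEqvrMunGze????
Fragment 4: offset=13 data="laFr" -> buffer=SUhEqvrMunGzelaFr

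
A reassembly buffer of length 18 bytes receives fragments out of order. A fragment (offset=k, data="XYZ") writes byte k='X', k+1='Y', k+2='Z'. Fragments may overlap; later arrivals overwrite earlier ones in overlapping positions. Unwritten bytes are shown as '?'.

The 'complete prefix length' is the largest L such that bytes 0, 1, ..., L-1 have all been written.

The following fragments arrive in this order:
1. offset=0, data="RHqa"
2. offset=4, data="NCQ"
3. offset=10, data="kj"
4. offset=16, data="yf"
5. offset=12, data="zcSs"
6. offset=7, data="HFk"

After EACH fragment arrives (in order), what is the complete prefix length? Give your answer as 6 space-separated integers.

Answer: 4 7 7 7 7 18

Derivation:
Fragment 1: offset=0 data="RHqa" -> buffer=RHqa?????????????? -> prefix_len=4
Fragment 2: offset=4 data="NCQ" -> buffer=RHqaNCQ??????????? -> prefix_len=7
Fragment 3: offset=10 data="kj" -> buffer=RHqaNCQ???kj?????? -> prefix_len=7
Fragment 4: offset=16 data="yf" -> buffer=RHqaNCQ???kj????yf -> prefix_len=7
Fragment 5: offset=12 data="zcSs" -> buffer=RHqaNCQ???kjzcSsyf -> prefix_len=7
Fragment 6: offset=7 data="HFk" -> buffer=RHqaNCQHFkkjzcSsyf -> prefix_len=18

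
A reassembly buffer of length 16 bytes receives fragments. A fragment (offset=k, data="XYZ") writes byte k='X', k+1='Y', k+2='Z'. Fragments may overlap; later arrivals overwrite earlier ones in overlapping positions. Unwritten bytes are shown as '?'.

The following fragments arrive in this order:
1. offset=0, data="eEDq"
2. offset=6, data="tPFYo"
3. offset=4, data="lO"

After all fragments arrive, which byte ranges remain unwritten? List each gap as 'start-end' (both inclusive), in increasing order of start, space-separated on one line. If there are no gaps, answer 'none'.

Fragment 1: offset=0 len=4
Fragment 2: offset=6 len=5
Fragment 3: offset=4 len=2
Gaps: 11-15

Answer: 11-15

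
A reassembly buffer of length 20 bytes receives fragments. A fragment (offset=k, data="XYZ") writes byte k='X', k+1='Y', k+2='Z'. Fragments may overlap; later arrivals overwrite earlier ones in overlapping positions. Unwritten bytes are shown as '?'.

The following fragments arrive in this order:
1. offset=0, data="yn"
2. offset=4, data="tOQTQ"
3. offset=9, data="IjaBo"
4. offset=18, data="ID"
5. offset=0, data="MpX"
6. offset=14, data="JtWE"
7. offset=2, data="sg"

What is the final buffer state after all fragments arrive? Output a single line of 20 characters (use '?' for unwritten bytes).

Answer: MpsgtOQTQIjaBoJtWEID

Derivation:
Fragment 1: offset=0 data="yn" -> buffer=yn??????????????????
Fragment 2: offset=4 data="tOQTQ" -> buffer=yn??tOQTQ???????????
Fragment 3: offset=9 data="IjaBo" -> buffer=yn??tOQTQIjaBo??????
Fragment 4: offset=18 data="ID" -> buffer=yn??tOQTQIjaBo????ID
Fragment 5: offset=0 data="MpX" -> buffer=MpX?tOQTQIjaBo????ID
Fragment 6: offset=14 data="JtWE" -> buffer=MpX?tOQTQIjaBoJtWEID
Fragment 7: offset=2 data="sg" -> buffer=MpsgtOQTQIjaBoJtWEID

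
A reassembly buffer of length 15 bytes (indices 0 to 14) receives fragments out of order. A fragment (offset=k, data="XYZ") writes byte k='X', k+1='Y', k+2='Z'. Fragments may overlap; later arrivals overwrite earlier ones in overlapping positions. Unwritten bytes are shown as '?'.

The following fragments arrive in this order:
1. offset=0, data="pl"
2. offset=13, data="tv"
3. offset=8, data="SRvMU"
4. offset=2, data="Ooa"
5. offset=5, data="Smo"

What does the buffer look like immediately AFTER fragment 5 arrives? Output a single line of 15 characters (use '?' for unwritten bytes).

Answer: plOoaSmoSRvMUtv

Derivation:
Fragment 1: offset=0 data="pl" -> buffer=pl?????????????
Fragment 2: offset=13 data="tv" -> buffer=pl???????????tv
Fragment 3: offset=8 data="SRvMU" -> buffer=pl??????SRvMUtv
Fragment 4: offset=2 data="Ooa" -> buffer=plOoa???SRvMUtv
Fragment 5: offset=5 data="Smo" -> buffer=plOoaSmoSRvMUtv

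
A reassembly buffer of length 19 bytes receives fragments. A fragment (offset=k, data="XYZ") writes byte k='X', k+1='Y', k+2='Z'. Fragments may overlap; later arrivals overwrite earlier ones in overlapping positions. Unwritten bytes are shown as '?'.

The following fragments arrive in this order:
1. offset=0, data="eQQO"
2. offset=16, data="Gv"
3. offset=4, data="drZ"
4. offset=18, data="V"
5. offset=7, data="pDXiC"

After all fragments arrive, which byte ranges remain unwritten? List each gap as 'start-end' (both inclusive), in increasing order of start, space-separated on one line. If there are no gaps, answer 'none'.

Answer: 12-15

Derivation:
Fragment 1: offset=0 len=4
Fragment 2: offset=16 len=2
Fragment 3: offset=4 len=3
Fragment 4: offset=18 len=1
Fragment 5: offset=7 len=5
Gaps: 12-15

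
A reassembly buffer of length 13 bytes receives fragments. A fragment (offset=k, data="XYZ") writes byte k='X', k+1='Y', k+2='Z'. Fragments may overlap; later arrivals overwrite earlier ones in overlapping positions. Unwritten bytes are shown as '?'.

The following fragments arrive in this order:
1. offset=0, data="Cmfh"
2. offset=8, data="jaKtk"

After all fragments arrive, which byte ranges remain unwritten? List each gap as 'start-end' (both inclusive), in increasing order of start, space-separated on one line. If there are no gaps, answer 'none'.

Answer: 4-7

Derivation:
Fragment 1: offset=0 len=4
Fragment 2: offset=8 len=5
Gaps: 4-7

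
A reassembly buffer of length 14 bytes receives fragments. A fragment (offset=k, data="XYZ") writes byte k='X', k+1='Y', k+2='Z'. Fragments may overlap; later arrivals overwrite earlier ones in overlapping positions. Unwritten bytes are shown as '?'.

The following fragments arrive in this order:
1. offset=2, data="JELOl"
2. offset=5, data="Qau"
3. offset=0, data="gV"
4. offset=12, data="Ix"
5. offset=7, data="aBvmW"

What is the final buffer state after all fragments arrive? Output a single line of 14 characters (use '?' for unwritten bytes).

Answer: gVJELQaaBvmWIx

Derivation:
Fragment 1: offset=2 data="JELOl" -> buffer=??JELOl???????
Fragment 2: offset=5 data="Qau" -> buffer=??JELQau??????
Fragment 3: offset=0 data="gV" -> buffer=gVJELQau??????
Fragment 4: offset=12 data="Ix" -> buffer=gVJELQau????Ix
Fragment 5: offset=7 data="aBvmW" -> buffer=gVJELQaaBvmWIx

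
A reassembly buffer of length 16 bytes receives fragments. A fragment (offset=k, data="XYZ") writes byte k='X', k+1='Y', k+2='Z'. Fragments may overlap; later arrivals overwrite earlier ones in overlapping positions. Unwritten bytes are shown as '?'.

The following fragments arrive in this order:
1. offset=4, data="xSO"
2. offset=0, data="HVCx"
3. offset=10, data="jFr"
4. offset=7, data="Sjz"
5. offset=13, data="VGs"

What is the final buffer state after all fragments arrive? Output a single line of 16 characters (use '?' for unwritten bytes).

Answer: HVCxxSOSjzjFrVGs

Derivation:
Fragment 1: offset=4 data="xSO" -> buffer=????xSO?????????
Fragment 2: offset=0 data="HVCx" -> buffer=HVCxxSO?????????
Fragment 3: offset=10 data="jFr" -> buffer=HVCxxSO???jFr???
Fragment 4: offset=7 data="Sjz" -> buffer=HVCxxSOSjzjFr???
Fragment 5: offset=13 data="VGs" -> buffer=HVCxxSOSjzjFrVGs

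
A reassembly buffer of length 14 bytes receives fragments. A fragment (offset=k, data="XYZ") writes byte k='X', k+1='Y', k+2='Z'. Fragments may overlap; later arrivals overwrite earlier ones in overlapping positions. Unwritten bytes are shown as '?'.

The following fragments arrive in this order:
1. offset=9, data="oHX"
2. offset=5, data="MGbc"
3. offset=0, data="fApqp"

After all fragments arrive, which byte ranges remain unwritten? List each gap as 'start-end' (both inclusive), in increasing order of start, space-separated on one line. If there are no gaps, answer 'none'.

Fragment 1: offset=9 len=3
Fragment 2: offset=5 len=4
Fragment 3: offset=0 len=5
Gaps: 12-13

Answer: 12-13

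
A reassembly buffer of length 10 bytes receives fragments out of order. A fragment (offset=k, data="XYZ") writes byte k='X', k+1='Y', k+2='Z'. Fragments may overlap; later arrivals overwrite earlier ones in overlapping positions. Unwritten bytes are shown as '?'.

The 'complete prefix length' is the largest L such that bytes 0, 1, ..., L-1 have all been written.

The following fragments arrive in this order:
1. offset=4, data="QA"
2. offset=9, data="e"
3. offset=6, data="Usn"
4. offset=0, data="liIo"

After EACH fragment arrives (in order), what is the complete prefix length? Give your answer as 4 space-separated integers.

Fragment 1: offset=4 data="QA" -> buffer=????QA???? -> prefix_len=0
Fragment 2: offset=9 data="e" -> buffer=????QA???e -> prefix_len=0
Fragment 3: offset=6 data="Usn" -> buffer=????QAUsne -> prefix_len=0
Fragment 4: offset=0 data="liIo" -> buffer=liIoQAUsne -> prefix_len=10

Answer: 0 0 0 10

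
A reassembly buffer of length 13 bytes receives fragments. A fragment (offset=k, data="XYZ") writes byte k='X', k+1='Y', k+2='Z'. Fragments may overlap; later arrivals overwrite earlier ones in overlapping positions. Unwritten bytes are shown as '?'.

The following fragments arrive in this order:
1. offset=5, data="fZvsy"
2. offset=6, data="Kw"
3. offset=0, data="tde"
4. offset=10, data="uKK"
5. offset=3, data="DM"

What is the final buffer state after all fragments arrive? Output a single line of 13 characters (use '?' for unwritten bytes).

Answer: tdeDMfKwsyuKK

Derivation:
Fragment 1: offset=5 data="fZvsy" -> buffer=?????fZvsy???
Fragment 2: offset=6 data="Kw" -> buffer=?????fKwsy???
Fragment 3: offset=0 data="tde" -> buffer=tde??fKwsy???
Fragment 4: offset=10 data="uKK" -> buffer=tde??fKwsyuKK
Fragment 5: offset=3 data="DM" -> buffer=tdeDMfKwsyuKK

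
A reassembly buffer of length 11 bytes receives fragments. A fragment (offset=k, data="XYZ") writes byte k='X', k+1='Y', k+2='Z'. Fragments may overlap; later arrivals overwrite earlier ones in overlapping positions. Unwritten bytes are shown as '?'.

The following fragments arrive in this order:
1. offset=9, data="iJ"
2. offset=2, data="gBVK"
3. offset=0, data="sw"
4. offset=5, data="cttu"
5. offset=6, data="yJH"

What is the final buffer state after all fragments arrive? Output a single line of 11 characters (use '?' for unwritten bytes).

Answer: swgBVcyJHiJ

Derivation:
Fragment 1: offset=9 data="iJ" -> buffer=?????????iJ
Fragment 2: offset=2 data="gBVK" -> buffer=??gBVK???iJ
Fragment 3: offset=0 data="sw" -> buffer=swgBVK???iJ
Fragment 4: offset=5 data="cttu" -> buffer=swgBVcttuiJ
Fragment 5: offset=6 data="yJH" -> buffer=swgBVcyJHiJ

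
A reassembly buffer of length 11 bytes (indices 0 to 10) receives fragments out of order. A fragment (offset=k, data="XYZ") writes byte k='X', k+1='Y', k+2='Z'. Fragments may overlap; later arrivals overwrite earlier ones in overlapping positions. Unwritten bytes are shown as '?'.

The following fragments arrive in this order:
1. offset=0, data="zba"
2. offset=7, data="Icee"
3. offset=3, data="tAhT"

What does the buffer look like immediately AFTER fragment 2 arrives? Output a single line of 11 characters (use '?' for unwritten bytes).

Answer: zba????Icee

Derivation:
Fragment 1: offset=0 data="zba" -> buffer=zba????????
Fragment 2: offset=7 data="Icee" -> buffer=zba????Icee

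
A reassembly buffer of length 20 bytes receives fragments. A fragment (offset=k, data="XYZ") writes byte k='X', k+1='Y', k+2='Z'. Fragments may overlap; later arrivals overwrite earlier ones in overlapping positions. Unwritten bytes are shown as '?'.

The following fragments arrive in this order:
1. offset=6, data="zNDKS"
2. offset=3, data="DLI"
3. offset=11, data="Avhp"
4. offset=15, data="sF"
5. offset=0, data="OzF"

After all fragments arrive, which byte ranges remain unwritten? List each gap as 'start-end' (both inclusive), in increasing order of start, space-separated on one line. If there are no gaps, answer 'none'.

Fragment 1: offset=6 len=5
Fragment 2: offset=3 len=3
Fragment 3: offset=11 len=4
Fragment 4: offset=15 len=2
Fragment 5: offset=0 len=3
Gaps: 17-19

Answer: 17-19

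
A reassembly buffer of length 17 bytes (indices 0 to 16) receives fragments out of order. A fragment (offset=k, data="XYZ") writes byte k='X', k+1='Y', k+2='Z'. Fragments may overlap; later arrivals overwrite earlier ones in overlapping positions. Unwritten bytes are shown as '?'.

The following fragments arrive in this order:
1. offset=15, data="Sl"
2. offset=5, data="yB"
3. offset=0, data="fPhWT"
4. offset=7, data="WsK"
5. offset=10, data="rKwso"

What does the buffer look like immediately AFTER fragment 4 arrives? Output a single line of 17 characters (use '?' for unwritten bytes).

Answer: fPhWTyBWsK?????Sl

Derivation:
Fragment 1: offset=15 data="Sl" -> buffer=???????????????Sl
Fragment 2: offset=5 data="yB" -> buffer=?????yB????????Sl
Fragment 3: offset=0 data="fPhWT" -> buffer=fPhWTyB????????Sl
Fragment 4: offset=7 data="WsK" -> buffer=fPhWTyBWsK?????Sl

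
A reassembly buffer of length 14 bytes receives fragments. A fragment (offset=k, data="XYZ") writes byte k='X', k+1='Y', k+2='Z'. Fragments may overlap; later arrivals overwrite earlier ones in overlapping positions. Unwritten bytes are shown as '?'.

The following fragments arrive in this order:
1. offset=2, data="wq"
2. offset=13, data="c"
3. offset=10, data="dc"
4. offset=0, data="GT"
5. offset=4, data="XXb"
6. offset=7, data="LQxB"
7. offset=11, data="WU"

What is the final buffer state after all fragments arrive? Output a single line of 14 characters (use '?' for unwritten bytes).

Answer: GTwqXXbLQxBWUc

Derivation:
Fragment 1: offset=2 data="wq" -> buffer=??wq??????????
Fragment 2: offset=13 data="c" -> buffer=??wq?????????c
Fragment 3: offset=10 data="dc" -> buffer=??wq??????dc?c
Fragment 4: offset=0 data="GT" -> buffer=GTwq??????dc?c
Fragment 5: offset=4 data="XXb" -> buffer=GTwqXXb???dc?c
Fragment 6: offset=7 data="LQxB" -> buffer=GTwqXXbLQxBc?c
Fragment 7: offset=11 data="WU" -> buffer=GTwqXXbLQxBWUc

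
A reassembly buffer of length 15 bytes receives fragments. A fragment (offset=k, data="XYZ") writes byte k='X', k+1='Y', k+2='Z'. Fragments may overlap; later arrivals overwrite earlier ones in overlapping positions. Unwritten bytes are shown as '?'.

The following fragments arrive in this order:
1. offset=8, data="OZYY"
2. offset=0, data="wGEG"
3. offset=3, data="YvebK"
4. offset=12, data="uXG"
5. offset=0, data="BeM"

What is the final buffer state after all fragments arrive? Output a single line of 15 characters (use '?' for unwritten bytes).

Answer: BeMYvebKOZYYuXG

Derivation:
Fragment 1: offset=8 data="OZYY" -> buffer=????????OZYY???
Fragment 2: offset=0 data="wGEG" -> buffer=wGEG????OZYY???
Fragment 3: offset=3 data="YvebK" -> buffer=wGEYvebKOZYY???
Fragment 4: offset=12 data="uXG" -> buffer=wGEYvebKOZYYuXG
Fragment 5: offset=0 data="BeM" -> buffer=BeMYvebKOZYYuXG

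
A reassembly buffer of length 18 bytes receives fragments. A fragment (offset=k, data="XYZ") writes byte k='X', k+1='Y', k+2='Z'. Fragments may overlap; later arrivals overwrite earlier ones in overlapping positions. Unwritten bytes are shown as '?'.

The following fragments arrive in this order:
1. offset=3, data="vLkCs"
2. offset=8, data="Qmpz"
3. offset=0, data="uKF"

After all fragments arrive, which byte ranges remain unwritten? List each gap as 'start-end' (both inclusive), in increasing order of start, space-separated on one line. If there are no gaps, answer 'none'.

Fragment 1: offset=3 len=5
Fragment 2: offset=8 len=4
Fragment 3: offset=0 len=3
Gaps: 12-17

Answer: 12-17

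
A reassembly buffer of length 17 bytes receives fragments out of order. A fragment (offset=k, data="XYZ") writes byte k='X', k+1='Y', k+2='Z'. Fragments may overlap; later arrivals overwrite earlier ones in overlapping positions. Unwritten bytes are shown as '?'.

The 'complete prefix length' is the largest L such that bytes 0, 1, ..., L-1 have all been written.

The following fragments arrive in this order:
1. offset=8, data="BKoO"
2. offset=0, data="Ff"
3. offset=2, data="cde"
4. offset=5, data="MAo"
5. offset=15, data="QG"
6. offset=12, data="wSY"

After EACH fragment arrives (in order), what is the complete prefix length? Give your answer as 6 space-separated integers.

Fragment 1: offset=8 data="BKoO" -> buffer=????????BKoO????? -> prefix_len=0
Fragment 2: offset=0 data="Ff" -> buffer=Ff??????BKoO????? -> prefix_len=2
Fragment 3: offset=2 data="cde" -> buffer=Ffcde???BKoO????? -> prefix_len=5
Fragment 4: offset=5 data="MAo" -> buffer=FfcdeMAoBKoO????? -> prefix_len=12
Fragment 5: offset=15 data="QG" -> buffer=FfcdeMAoBKoO???QG -> prefix_len=12
Fragment 6: offset=12 data="wSY" -> buffer=FfcdeMAoBKoOwSYQG -> prefix_len=17

Answer: 0 2 5 12 12 17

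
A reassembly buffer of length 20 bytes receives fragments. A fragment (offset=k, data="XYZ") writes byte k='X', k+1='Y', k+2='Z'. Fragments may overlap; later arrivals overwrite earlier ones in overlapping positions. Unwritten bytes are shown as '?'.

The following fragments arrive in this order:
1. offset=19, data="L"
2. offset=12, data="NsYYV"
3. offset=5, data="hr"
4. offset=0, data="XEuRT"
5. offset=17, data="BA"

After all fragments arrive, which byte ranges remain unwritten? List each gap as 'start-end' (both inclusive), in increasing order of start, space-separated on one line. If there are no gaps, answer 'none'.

Fragment 1: offset=19 len=1
Fragment 2: offset=12 len=5
Fragment 3: offset=5 len=2
Fragment 4: offset=0 len=5
Fragment 5: offset=17 len=2
Gaps: 7-11

Answer: 7-11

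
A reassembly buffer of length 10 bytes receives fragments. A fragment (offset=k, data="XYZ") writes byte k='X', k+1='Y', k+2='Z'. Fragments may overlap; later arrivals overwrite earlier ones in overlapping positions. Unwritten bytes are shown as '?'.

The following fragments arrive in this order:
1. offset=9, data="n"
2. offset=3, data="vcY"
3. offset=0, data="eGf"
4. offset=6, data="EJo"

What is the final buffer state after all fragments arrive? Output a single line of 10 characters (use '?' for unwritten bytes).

Fragment 1: offset=9 data="n" -> buffer=?????????n
Fragment 2: offset=3 data="vcY" -> buffer=???vcY???n
Fragment 3: offset=0 data="eGf" -> buffer=eGfvcY???n
Fragment 4: offset=6 data="EJo" -> buffer=eGfvcYEJon

Answer: eGfvcYEJon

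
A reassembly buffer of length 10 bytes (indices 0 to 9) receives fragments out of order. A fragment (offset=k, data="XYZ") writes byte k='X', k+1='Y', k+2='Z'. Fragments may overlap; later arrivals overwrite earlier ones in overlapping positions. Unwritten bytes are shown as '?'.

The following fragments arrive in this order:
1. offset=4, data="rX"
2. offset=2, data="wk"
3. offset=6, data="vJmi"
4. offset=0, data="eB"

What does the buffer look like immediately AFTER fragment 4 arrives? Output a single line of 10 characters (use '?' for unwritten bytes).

Answer: eBwkrXvJmi

Derivation:
Fragment 1: offset=4 data="rX" -> buffer=????rX????
Fragment 2: offset=2 data="wk" -> buffer=??wkrX????
Fragment 3: offset=6 data="vJmi" -> buffer=??wkrXvJmi
Fragment 4: offset=0 data="eB" -> buffer=eBwkrXvJmi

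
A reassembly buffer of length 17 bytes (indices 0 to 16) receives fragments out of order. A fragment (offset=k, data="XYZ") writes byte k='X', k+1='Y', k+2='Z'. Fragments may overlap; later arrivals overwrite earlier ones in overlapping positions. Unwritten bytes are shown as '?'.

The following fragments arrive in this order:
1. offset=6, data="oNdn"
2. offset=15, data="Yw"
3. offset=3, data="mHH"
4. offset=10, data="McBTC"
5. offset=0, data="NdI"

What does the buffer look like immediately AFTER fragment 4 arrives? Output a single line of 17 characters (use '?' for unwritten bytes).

Fragment 1: offset=6 data="oNdn" -> buffer=??????oNdn???????
Fragment 2: offset=15 data="Yw" -> buffer=??????oNdn?????Yw
Fragment 3: offset=3 data="mHH" -> buffer=???mHHoNdn?????Yw
Fragment 4: offset=10 data="McBTC" -> buffer=???mHHoNdnMcBTCYw

Answer: ???mHHoNdnMcBTCYw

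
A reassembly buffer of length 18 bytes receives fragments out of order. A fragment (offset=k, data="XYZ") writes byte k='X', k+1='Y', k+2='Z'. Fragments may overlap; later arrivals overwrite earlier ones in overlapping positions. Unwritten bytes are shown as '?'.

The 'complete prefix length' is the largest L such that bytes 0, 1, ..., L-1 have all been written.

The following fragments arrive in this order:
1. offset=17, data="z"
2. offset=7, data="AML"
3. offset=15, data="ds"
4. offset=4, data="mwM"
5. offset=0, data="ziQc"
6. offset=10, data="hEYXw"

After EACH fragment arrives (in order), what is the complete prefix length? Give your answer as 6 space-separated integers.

Fragment 1: offset=17 data="z" -> buffer=?????????????????z -> prefix_len=0
Fragment 2: offset=7 data="AML" -> buffer=???????AML???????z -> prefix_len=0
Fragment 3: offset=15 data="ds" -> buffer=???????AML?????dsz -> prefix_len=0
Fragment 4: offset=4 data="mwM" -> buffer=????mwMAML?????dsz -> prefix_len=0
Fragment 5: offset=0 data="ziQc" -> buffer=ziQcmwMAML?????dsz -> prefix_len=10
Fragment 6: offset=10 data="hEYXw" -> buffer=ziQcmwMAMLhEYXwdsz -> prefix_len=18

Answer: 0 0 0 0 10 18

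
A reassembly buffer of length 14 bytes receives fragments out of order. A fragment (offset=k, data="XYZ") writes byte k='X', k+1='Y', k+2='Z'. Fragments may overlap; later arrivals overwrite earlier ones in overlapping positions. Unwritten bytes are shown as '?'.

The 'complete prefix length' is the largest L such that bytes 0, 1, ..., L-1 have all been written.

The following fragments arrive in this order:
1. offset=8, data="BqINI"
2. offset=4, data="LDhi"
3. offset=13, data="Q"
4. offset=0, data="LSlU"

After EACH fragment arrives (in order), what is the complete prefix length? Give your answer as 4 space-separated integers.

Answer: 0 0 0 14

Derivation:
Fragment 1: offset=8 data="BqINI" -> buffer=????????BqINI? -> prefix_len=0
Fragment 2: offset=4 data="LDhi" -> buffer=????LDhiBqINI? -> prefix_len=0
Fragment 3: offset=13 data="Q" -> buffer=????LDhiBqINIQ -> prefix_len=0
Fragment 4: offset=0 data="LSlU" -> buffer=LSlULDhiBqINIQ -> prefix_len=14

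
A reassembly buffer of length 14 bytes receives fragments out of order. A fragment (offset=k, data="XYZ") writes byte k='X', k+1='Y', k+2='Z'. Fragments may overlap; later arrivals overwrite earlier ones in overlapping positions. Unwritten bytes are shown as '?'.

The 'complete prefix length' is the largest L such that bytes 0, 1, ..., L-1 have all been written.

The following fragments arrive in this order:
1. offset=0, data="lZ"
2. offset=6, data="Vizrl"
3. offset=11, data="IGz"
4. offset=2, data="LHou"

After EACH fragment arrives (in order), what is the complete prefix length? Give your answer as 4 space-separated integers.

Answer: 2 2 2 14

Derivation:
Fragment 1: offset=0 data="lZ" -> buffer=lZ???????????? -> prefix_len=2
Fragment 2: offset=6 data="Vizrl" -> buffer=lZ????Vizrl??? -> prefix_len=2
Fragment 3: offset=11 data="IGz" -> buffer=lZ????VizrlIGz -> prefix_len=2
Fragment 4: offset=2 data="LHou" -> buffer=lZLHouVizrlIGz -> prefix_len=14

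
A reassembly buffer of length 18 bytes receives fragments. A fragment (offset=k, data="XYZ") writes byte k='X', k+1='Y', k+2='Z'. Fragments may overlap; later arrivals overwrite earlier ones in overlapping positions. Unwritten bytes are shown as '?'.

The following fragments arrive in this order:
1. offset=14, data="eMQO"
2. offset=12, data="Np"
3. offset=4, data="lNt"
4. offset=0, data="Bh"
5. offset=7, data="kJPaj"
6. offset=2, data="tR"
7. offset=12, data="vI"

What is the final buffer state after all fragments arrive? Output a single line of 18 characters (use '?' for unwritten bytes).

Fragment 1: offset=14 data="eMQO" -> buffer=??????????????eMQO
Fragment 2: offset=12 data="Np" -> buffer=????????????NpeMQO
Fragment 3: offset=4 data="lNt" -> buffer=????lNt?????NpeMQO
Fragment 4: offset=0 data="Bh" -> buffer=Bh??lNt?????NpeMQO
Fragment 5: offset=7 data="kJPaj" -> buffer=Bh??lNtkJPajNpeMQO
Fragment 6: offset=2 data="tR" -> buffer=BhtRlNtkJPajNpeMQO
Fragment 7: offset=12 data="vI" -> buffer=BhtRlNtkJPajvIeMQO

Answer: BhtRlNtkJPajvIeMQO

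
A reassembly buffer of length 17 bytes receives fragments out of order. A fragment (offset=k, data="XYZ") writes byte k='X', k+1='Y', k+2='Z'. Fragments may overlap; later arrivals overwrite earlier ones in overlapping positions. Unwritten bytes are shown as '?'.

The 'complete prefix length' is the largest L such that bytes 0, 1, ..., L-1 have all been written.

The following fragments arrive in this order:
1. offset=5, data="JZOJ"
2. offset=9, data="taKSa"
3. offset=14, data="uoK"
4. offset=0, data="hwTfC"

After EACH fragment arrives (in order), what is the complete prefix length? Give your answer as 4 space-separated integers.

Answer: 0 0 0 17

Derivation:
Fragment 1: offset=5 data="JZOJ" -> buffer=?????JZOJ???????? -> prefix_len=0
Fragment 2: offset=9 data="taKSa" -> buffer=?????JZOJtaKSa??? -> prefix_len=0
Fragment 3: offset=14 data="uoK" -> buffer=?????JZOJtaKSauoK -> prefix_len=0
Fragment 4: offset=0 data="hwTfC" -> buffer=hwTfCJZOJtaKSauoK -> prefix_len=17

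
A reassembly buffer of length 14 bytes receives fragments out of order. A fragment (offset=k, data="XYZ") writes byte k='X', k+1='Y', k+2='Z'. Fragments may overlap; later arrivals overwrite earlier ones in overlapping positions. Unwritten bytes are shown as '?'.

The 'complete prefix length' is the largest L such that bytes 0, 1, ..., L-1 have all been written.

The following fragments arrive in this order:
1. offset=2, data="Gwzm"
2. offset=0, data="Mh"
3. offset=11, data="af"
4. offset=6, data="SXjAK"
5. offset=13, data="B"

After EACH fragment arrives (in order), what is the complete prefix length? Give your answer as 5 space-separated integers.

Answer: 0 6 6 13 14

Derivation:
Fragment 1: offset=2 data="Gwzm" -> buffer=??Gwzm???????? -> prefix_len=0
Fragment 2: offset=0 data="Mh" -> buffer=MhGwzm???????? -> prefix_len=6
Fragment 3: offset=11 data="af" -> buffer=MhGwzm?????af? -> prefix_len=6
Fragment 4: offset=6 data="SXjAK" -> buffer=MhGwzmSXjAKaf? -> prefix_len=13
Fragment 5: offset=13 data="B" -> buffer=MhGwzmSXjAKafB -> prefix_len=14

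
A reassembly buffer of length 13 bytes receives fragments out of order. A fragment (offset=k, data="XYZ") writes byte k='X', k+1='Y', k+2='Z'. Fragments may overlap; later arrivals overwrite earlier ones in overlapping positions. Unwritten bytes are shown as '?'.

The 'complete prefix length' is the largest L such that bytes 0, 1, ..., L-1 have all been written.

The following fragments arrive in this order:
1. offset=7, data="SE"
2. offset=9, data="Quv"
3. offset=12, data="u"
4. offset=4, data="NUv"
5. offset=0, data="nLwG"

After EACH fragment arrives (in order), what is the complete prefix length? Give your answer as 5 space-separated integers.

Fragment 1: offset=7 data="SE" -> buffer=???????SE???? -> prefix_len=0
Fragment 2: offset=9 data="Quv" -> buffer=???????SEQuv? -> prefix_len=0
Fragment 3: offset=12 data="u" -> buffer=???????SEQuvu -> prefix_len=0
Fragment 4: offset=4 data="NUv" -> buffer=????NUvSEQuvu -> prefix_len=0
Fragment 5: offset=0 data="nLwG" -> buffer=nLwGNUvSEQuvu -> prefix_len=13

Answer: 0 0 0 0 13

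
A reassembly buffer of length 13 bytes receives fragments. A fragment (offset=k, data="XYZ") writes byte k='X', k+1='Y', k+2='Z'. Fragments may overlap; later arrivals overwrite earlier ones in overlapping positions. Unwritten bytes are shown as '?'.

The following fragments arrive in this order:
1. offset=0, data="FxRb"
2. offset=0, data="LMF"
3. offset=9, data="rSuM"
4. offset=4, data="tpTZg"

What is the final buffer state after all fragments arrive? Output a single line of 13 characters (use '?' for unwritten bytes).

Fragment 1: offset=0 data="FxRb" -> buffer=FxRb?????????
Fragment 2: offset=0 data="LMF" -> buffer=LMFb?????????
Fragment 3: offset=9 data="rSuM" -> buffer=LMFb?????rSuM
Fragment 4: offset=4 data="tpTZg" -> buffer=LMFbtpTZgrSuM

Answer: LMFbtpTZgrSuM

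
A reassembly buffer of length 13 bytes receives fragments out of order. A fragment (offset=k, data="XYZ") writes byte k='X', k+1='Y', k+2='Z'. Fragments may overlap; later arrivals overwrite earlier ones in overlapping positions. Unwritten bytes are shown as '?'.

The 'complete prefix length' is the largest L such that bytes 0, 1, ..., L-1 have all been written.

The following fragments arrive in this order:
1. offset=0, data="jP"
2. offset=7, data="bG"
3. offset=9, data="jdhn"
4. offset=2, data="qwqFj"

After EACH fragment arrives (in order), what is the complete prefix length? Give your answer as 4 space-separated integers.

Fragment 1: offset=0 data="jP" -> buffer=jP??????????? -> prefix_len=2
Fragment 2: offset=7 data="bG" -> buffer=jP?????bG???? -> prefix_len=2
Fragment 3: offset=9 data="jdhn" -> buffer=jP?????bGjdhn -> prefix_len=2
Fragment 4: offset=2 data="qwqFj" -> buffer=jPqwqFjbGjdhn -> prefix_len=13

Answer: 2 2 2 13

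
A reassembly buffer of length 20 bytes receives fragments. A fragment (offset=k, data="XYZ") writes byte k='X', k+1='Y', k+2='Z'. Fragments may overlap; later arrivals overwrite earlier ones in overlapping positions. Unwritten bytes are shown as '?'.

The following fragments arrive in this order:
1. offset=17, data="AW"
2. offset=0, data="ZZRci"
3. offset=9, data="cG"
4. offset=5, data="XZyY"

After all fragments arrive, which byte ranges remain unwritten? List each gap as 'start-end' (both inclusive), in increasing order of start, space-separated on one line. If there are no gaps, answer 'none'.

Fragment 1: offset=17 len=2
Fragment 2: offset=0 len=5
Fragment 3: offset=9 len=2
Fragment 4: offset=5 len=4
Gaps: 11-16 19-19

Answer: 11-16 19-19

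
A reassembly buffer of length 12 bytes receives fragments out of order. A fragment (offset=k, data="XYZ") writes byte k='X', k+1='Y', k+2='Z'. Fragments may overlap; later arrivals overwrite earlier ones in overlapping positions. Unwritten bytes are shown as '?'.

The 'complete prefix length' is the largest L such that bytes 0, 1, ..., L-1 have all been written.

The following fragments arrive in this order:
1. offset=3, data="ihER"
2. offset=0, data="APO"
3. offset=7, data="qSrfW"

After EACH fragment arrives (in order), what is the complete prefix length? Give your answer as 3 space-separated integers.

Fragment 1: offset=3 data="ihER" -> buffer=???ihER????? -> prefix_len=0
Fragment 2: offset=0 data="APO" -> buffer=APOihER????? -> prefix_len=7
Fragment 3: offset=7 data="qSrfW" -> buffer=APOihERqSrfW -> prefix_len=12

Answer: 0 7 12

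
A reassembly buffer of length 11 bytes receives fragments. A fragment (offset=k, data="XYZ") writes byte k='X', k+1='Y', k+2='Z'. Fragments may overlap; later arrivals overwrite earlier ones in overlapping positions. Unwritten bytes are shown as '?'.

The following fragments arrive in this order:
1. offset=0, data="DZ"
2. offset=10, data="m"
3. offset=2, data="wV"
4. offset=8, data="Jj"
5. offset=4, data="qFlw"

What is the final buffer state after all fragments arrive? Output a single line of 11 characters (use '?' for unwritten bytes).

Answer: DZwVqFlwJjm

Derivation:
Fragment 1: offset=0 data="DZ" -> buffer=DZ?????????
Fragment 2: offset=10 data="m" -> buffer=DZ????????m
Fragment 3: offset=2 data="wV" -> buffer=DZwV??????m
Fragment 4: offset=8 data="Jj" -> buffer=DZwV????Jjm
Fragment 5: offset=4 data="qFlw" -> buffer=DZwVqFlwJjm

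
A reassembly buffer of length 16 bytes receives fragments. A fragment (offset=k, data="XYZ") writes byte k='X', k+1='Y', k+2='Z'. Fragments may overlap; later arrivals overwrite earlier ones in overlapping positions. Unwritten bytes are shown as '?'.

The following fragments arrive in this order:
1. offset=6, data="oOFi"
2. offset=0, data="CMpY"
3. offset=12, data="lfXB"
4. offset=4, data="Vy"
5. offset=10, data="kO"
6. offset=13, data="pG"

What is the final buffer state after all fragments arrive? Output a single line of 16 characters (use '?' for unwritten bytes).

Answer: CMpYVyoOFikOlpGB

Derivation:
Fragment 1: offset=6 data="oOFi" -> buffer=??????oOFi??????
Fragment 2: offset=0 data="CMpY" -> buffer=CMpY??oOFi??????
Fragment 3: offset=12 data="lfXB" -> buffer=CMpY??oOFi??lfXB
Fragment 4: offset=4 data="Vy" -> buffer=CMpYVyoOFi??lfXB
Fragment 5: offset=10 data="kO" -> buffer=CMpYVyoOFikOlfXB
Fragment 6: offset=13 data="pG" -> buffer=CMpYVyoOFikOlpGB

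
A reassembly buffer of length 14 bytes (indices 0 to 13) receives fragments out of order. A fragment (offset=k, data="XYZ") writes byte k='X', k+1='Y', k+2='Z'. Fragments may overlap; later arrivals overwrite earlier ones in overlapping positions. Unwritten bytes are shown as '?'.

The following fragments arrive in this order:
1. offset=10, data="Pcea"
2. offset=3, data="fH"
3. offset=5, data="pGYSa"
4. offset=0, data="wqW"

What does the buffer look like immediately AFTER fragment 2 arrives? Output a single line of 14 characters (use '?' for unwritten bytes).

Fragment 1: offset=10 data="Pcea" -> buffer=??????????Pcea
Fragment 2: offset=3 data="fH" -> buffer=???fH?????Pcea

Answer: ???fH?????Pcea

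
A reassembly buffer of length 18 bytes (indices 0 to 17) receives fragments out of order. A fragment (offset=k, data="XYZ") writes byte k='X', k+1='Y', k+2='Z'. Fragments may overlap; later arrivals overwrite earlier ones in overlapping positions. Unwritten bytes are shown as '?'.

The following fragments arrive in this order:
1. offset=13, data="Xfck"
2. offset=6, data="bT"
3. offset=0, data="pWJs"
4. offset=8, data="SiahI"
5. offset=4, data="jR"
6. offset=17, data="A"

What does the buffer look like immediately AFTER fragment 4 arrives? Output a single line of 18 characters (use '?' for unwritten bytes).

Answer: pWJs??bTSiahIXfck?

Derivation:
Fragment 1: offset=13 data="Xfck" -> buffer=?????????????Xfck?
Fragment 2: offset=6 data="bT" -> buffer=??????bT?????Xfck?
Fragment 3: offset=0 data="pWJs" -> buffer=pWJs??bT?????Xfck?
Fragment 4: offset=8 data="SiahI" -> buffer=pWJs??bTSiahIXfck?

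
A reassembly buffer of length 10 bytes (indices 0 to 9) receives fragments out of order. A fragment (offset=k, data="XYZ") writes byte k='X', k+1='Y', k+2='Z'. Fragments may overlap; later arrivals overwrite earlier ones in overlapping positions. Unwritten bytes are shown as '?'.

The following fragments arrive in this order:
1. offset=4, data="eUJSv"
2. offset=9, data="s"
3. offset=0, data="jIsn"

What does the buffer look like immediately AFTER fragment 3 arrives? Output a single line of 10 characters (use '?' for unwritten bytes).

Fragment 1: offset=4 data="eUJSv" -> buffer=????eUJSv?
Fragment 2: offset=9 data="s" -> buffer=????eUJSvs
Fragment 3: offset=0 data="jIsn" -> buffer=jIsneUJSvs

Answer: jIsneUJSvs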